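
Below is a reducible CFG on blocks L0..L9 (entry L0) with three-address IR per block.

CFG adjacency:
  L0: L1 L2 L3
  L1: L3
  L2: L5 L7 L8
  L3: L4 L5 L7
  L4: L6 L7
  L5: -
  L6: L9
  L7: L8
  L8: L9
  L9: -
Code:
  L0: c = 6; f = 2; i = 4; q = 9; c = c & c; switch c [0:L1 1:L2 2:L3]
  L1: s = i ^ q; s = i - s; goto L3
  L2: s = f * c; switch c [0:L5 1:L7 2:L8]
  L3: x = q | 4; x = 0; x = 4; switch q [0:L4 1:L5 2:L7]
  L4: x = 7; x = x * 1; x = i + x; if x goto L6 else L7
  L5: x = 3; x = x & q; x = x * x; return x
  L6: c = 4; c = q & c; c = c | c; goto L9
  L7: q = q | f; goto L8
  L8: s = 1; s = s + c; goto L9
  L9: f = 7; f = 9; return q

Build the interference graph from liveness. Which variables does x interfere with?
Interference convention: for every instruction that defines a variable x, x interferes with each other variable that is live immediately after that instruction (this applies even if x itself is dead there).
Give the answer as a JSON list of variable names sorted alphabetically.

def/use:
  L0 def {c,f,i,q} use ∅
  L1 def {s} use {i,q}
  L2 def {s} use {c,f}
  L3 def {x} use {q}
  L4 def {x} use {i}
  L5 def {x} use {q}
  L6 def {c} use {q}
  L7 def {q} use {f,q}
  L8 def {s} use {c}
  L9 def {f} use {q}

Live sets:
  L0 li=∅ lo={c,f,i,q}
  L1 li={c,f,i,q} lo={c,f,i,q}
  L2 li={c,f,q} lo={c,f,q}
  L3 li={c,f,i,q} lo={c,f,i,q}
  L4 li={c,f,i,q} lo={c,f,q}
  L5 li={q} lo=∅
  L6 li={q} lo={q}
  L7 li={c,f,q} lo={c,q}
  L8 li={c,q} lo={q}
  L9 li={q} lo=∅

Conflict graph:
  c↔{f,i,q,s,x}
  f↔{c,i,q,s,x}
  i↔{c,f,q,s,x}
  q↔{c,f,i,s,x}
  s↔{c,f,i,q}
  x↔{c,f,i,q}

N(x) = ["c", "f", "i", "q"]

Answer: ["c", "f", "i", "q"]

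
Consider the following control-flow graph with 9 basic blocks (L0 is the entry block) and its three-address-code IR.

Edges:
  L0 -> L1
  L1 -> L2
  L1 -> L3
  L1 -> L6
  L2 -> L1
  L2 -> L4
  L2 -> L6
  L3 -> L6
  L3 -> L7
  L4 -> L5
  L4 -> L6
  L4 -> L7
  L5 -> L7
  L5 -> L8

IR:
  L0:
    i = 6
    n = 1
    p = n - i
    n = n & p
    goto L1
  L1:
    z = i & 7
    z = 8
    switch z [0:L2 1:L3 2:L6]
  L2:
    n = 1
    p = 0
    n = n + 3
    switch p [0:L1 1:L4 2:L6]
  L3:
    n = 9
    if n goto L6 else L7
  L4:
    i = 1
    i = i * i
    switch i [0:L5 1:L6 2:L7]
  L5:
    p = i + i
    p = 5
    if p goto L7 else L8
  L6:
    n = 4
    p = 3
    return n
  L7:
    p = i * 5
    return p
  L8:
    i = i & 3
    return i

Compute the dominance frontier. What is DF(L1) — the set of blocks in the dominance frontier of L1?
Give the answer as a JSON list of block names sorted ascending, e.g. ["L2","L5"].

Answer: ["L1"]

Working:
idom tree: L1←L0 L2←L1 L3←L1 L4←L2 L5←L4 L6←L1 L7←L1 L8←L5
Dom at joins:
  L1: preds {L0,L2}: {L0} ∩ {L0,L1,L2} = {L0}; idom=L0
  L6: preds {L1,L2,L3,L4}: {L0,L1} ∩ {L0,L1,L2} ∩ {L0,L1,L3} ∩ {L0,L1,L2,L4} = {L0,L1}; idom=L1
  L7: preds {L3,L4,L5}: {L0,L1,L3} ∩ {L0,L1,L2,L4} ∩ {L0,L1,L2,L4,L5} = {L0,L1}; idom=L1

DF derivation:
  join L1 pred L0: · stop@L0
  join L1 pred L2: L2→L1 stop@L0
  join L6 pred L1: · stop@L1
  join L6 pred L2: L2 stop@L1
  join L6 pred L3: L3 stop@L1
  join L6 pred L4: L4→L2 stop@L1
  join L7 pred L3: L3 stop@L1
  join L7 pred L4: L4→L2 stop@L1
  join L7 pred L5: L5→L4→L2 stop@L1
  DF(L0)=∅
  DF(L1)={L1}
  DF(L2)={L1,L6,L7}
  DF(L3)={L6,L7}
  DF(L4)={L6,L7}
  DF(L5)={L7}
  DF(L6)=∅
  DF(L7)=∅
  DF(L8)=∅

DF(L1) = ["L1"]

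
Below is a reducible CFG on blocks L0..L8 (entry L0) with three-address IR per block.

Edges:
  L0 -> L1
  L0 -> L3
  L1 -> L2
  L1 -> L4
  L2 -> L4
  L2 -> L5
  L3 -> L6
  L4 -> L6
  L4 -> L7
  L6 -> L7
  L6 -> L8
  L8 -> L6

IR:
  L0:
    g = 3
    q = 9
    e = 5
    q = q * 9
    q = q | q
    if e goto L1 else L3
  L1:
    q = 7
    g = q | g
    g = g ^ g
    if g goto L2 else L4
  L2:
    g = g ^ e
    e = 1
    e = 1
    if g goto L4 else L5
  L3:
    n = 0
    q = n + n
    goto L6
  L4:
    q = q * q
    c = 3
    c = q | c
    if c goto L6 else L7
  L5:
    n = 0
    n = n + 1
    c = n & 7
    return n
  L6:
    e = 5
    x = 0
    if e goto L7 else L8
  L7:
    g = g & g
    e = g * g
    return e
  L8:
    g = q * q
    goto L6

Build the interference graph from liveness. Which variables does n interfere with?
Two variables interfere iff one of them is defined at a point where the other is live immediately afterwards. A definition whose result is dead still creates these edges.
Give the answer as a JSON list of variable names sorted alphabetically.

Answer: ["c", "g"]

Working:
Per-block:
  L0 def {e,g,q} use ∅
  L1 def {g,q} use {g}
  L2 def {e,g} use {e,g}
  L3 def {n,q} use ∅
  L4 def {c,q} use {q}
  L5 def {c,n} use ∅
  L6 def {e,x} use ∅
  L7 def {e,g} use {g}
  L8 def {g} use {q}

Live sets:
  L0 li=∅ lo={e,g}
  L1 li={e,g} lo={e,g,q}
  L2 li={e,g,q} lo={g,q}
  L3 li={g} lo={g,q}
  L4 li={g,q} lo={g,q}
  L5 li=∅ lo=∅
  L6 li={g,q} lo={g,q}
  L7 li={g} lo=∅
  L8 li={q} lo={g,q}

Interference:
  c — {g,n,q}
  e — {g,q,x}
  g — {c,e,n,q,x}
  n — {c,g}
  q — {c,e,g,x}
  x — {e,g,q}

N(n) = ["c", "g"]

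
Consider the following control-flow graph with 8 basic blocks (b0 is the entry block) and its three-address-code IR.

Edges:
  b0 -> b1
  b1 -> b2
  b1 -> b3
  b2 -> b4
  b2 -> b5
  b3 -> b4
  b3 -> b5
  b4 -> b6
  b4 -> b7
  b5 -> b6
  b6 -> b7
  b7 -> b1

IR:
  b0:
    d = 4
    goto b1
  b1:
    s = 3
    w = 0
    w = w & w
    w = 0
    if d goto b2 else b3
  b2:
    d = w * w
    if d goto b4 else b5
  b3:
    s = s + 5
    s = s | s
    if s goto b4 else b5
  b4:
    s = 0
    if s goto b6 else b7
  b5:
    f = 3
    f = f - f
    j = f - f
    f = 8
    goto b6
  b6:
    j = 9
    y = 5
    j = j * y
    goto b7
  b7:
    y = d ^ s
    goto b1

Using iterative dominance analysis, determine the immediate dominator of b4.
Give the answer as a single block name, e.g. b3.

idom tree: b1←b0 b2←b1 b3←b1 b4←b1 b5←b1 b6←b1 b7←b1
Dom∩ at merges:
  b1: preds {b0,b7}: {b0} ∩ {b0,b1,b7} = {b0}; idom=b0
  b4: preds {b2,b3}: {b0,b1,b2} ∩ {b0,b1,b3} = {b0,b1}; idom=b1
  b5: preds {b2,b3}: {b0,b1,b2} ∩ {b0,b1,b3} = {b0,b1}; idom=b1
  b6: preds {b4,b5}: {b0,b1,b4} ∩ {b0,b1,b5} = {b0,b1}; idom=b1
  b7: preds {b4,b6}: {b0,b1,b4} ∩ {b0,b1,b6} = {b0,b1}; idom=b1

idom(b4) = b1

Answer: b1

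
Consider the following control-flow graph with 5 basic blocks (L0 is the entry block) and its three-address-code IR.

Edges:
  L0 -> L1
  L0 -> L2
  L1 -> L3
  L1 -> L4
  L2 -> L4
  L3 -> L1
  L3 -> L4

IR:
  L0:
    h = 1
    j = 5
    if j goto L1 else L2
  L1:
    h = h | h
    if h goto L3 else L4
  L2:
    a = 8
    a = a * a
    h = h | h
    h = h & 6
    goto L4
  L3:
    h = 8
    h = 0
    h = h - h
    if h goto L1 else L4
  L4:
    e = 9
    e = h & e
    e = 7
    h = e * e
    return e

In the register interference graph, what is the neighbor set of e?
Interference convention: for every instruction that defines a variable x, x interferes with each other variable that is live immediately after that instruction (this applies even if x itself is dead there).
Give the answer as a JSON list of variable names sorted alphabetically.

Per-block:
  L0: {h,j} / ∅
  L1: {h} / {h}
  L2: {a,h} / {h}
  L3: {h} / ∅
  L4: {e,h} / {h}

Backward fixpoint:
  L0 li=∅ lo={h}
  L1 li={h} lo={h}
  L2 li={h} lo={h}
  L3 li=∅ lo={h}
  L4 li={h} lo=∅

Interference:
  a↔{h}
  e↔{h}
  h↔{a,e,j}
  j↔{h}

N(e) = ["h"]

Answer: ["h"]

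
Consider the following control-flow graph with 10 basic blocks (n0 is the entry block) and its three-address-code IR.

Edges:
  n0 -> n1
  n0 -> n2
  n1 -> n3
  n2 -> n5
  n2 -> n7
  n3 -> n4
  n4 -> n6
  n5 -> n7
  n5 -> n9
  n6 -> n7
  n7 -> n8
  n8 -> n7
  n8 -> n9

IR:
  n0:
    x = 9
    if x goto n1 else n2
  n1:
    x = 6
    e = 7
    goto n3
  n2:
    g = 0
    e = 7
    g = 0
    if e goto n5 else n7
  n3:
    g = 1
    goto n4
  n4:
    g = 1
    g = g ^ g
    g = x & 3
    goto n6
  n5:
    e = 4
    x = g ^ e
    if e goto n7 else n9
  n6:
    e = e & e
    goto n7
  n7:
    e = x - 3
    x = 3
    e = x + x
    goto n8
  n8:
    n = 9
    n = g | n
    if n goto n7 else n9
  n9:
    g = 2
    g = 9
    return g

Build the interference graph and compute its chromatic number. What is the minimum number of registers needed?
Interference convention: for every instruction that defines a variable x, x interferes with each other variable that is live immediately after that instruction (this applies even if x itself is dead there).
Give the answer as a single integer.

Answer: 3

Working:
Per-block:
  n0: def={x} ue=∅
  n1: def={e,x} ue=∅
  n2: def={e,g} ue=∅
  n3: def={g} ue=∅
  n4: def={g} ue={x}
  n5: def={e,x} ue={g}
  n6: def={e} ue={e}
  n7: def={e,x} ue={x}
  n8: def={n} ue={g}
  n9: def={g} ue=∅

Live sets:
  n0 li=∅ lo={x}
  n1 li=∅ lo={e,x}
  n2 li={x} lo={g,x}
  n3 li={e,x} lo={e,x}
  n4 li={e,x} lo={e,g,x}
  n5 li={g} lo={g,x}
  n6 li={e,g,x} lo={g,x}
  n7 li={g,x} lo={g,x}
  n8 li={g,x} lo={g,x}
  n9 li=∅ lo=∅

Interfere edges:
  e↔{g,x}
  g↔{e,n,x}
  n↔{g,x}
  x↔{e,g,n}

Colouring:
  clique {e,g,x} ⇒ need ≥ 3
  assign e→R2 g→R0 n→R2 x→R1 — no edge inside a register ⇒ χ ≤ 3
  χ = 3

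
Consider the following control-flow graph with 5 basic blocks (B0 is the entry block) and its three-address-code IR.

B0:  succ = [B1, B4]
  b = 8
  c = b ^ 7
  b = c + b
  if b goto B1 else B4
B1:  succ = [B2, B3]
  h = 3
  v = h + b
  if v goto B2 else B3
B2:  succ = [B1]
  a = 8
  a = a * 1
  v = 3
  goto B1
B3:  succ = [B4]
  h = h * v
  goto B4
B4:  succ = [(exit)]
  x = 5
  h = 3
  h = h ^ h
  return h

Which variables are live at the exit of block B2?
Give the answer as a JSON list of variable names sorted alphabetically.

Answer: ["b"]

Working:
def/use:
  B0 def {b,c} use ∅
  B1 def {h,v} use {b}
  B2 def {a,v} use ∅
  B3 def {h} use {h,v}
  B4 def {h,x} use ∅

Backward fixpoint:
  B0: in=∅ out={b}
  B1: in={b} out={b,h,v}
  B2: in={b} out={b}
  B3: in={h,v} out=∅
  B4: in=∅ out=∅

live-out(B2) = ["b"]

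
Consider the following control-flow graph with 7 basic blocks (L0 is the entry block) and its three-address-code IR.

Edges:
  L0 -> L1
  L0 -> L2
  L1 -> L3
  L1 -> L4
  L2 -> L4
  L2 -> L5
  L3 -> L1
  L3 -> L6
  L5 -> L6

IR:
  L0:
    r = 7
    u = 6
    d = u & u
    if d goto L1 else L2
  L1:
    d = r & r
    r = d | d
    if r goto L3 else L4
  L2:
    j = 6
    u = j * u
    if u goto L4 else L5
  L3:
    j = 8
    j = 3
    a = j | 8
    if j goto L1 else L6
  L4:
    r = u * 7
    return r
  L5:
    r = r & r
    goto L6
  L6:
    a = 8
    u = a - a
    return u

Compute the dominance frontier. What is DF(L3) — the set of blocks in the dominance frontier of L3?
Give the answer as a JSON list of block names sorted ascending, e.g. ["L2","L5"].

idom tree: L1←L0 L2←L0 L3←L1 L4←L0 L5←L2 L6←L0
Dom∩ at merges:
  L1: preds {L0,L3}: {L0} ∩ {L0,L1,L3} = {L0}; idom=L0
  L4: preds {L1,L2}: {L0,L1} ∩ {L0,L2} = {L0}; idom=L0
  L6: preds {L3,L5}: {L0,L1,L3} ∩ {L0,L2,L5} = {L0}; idom=L0

Frontier:
  L1←L0: walk · to L0
  L1←L3: walk L3→L1 to L0
  L4←L1: walk L1 to L0
  L4←L2: walk L2 to L0
  L6←L3: walk L3→L1 to L0
  L6←L5: walk L5→L2 to L0
  L0 → ∅
  L1 → {L1,L4,L6}
  L2 → {L4,L6}
  L3 → {L1,L6}
  L4 → ∅
  L5 → {L6}
  L6 → ∅

DF(L3) = ["L1", "L6"]

Answer: ["L1", "L6"]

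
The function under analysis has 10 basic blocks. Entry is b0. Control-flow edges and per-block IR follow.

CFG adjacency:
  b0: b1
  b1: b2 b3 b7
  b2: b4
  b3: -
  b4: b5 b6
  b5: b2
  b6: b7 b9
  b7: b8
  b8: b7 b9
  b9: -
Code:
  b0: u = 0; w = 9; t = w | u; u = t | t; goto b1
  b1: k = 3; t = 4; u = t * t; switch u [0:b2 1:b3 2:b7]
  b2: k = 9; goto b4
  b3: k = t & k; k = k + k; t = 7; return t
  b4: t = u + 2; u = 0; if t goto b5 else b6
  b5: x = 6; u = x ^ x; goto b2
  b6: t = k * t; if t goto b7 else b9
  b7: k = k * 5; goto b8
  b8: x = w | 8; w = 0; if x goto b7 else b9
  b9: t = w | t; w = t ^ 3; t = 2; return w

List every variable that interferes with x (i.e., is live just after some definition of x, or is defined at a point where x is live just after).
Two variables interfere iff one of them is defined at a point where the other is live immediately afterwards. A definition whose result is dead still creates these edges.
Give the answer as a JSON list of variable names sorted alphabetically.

Answer: ["k", "t", "w"]

Derivation:
Block summaries:
  b0: def={t,u,w} ue=∅
  b1: def={k,t,u} ue=∅
  b2: def={k} ue=∅
  b3: def={k,t} ue={k,t}
  b4: def={t,u} ue={u}
  b5: def={u,x} ue=∅
  b6: def={t} ue={k,t}
  b7: def={k} ue={k}
  b8: def={w,x} ue={w}
  b9: def={t,w} ue={t,w}

Live sets:
  b0: in=∅ out={w}
  b1: in={w} out={k,t,u,w}
  b2: in={u,w} out={k,u,w}
  b3: in={k,t} out=∅
  b4: in={k,u,w} out={k,t,w}
  b5: in={w} out={u,w}
  b6: in={k,t,w} out={k,t,w}
  b7: in={k,t,w} out={k,t,w}
  b8: in={k,t,w} out={k,t,w}
  b9: in={t,w} out=∅

Interfere edges:
  k — {t,u,w,x}
  t — {k,u,w,x}
  u — {k,t,w}
  w — {k,t,u,x}
  x — {k,t,w}

N(x) = ["k", "t", "w"]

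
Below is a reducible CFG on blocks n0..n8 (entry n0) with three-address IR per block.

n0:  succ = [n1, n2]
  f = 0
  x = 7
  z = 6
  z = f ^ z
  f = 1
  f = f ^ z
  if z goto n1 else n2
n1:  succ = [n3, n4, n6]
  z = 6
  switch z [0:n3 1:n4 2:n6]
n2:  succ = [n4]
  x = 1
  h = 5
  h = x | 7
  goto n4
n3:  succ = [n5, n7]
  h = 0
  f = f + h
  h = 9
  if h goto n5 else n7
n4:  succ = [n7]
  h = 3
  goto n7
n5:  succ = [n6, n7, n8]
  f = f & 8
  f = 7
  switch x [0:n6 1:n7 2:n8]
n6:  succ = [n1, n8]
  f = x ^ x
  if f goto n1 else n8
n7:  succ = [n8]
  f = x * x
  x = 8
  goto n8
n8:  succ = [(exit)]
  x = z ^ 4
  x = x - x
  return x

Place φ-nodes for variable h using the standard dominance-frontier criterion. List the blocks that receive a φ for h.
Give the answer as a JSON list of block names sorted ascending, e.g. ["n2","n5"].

Answer: ["n1", "n4", "n6", "n7", "n8"]

Working:
idom tree: n1←n0 n2←n0 n3←n1 n4←n0 n5←n3 n6←n1 n7←n0 n8←n0
Dom at joins:
  n1: preds {n0,n6}: {n0} ∩ {n0,n1,n6} = {n0}; idom=n0
  n4: preds {n1,n2}: {n0,n1} ∩ {n0,n2} = {n0}; idom=n0
  n6: preds {n1,n5}: {n0,n1} ∩ {n0,n1,n3,n5} = {n0,n1}; idom=n1
  n7: preds {n3,n4,n5}: {n0,n1,n3} ∩ {n0,n4} ∩ {n0,n1,n3,n5} = {n0}; idom=n0
  n8: preds {n5,n6,n7}: {n0,n1,n3,n5} ∩ {n0,n1,n6} ∩ {n0,n7} = {n0}; idom=n0

Frontier:
  join n1 pred n0: · stop@n0
  join n1 pred n6: n6→n1 stop@n0
  join n4 pred n1: n1 stop@n0
  join n4 pred n2: n2 stop@n0
  join n6 pred n1: · stop@n1
  join n6 pred n5: n5→n3 stop@n1
  join n7 pred n3: n3→n1 stop@n0
  join n7 pred n4: n4 stop@n0
  join n7 pred n5: n5→n3→n1 stop@n0
  join n8 pred n5: n5→n3→n1 stop@n0
  join n8 pred n6: n6→n1 stop@n0
  join n8 pred n7: n7 stop@n0
  DF(n0)=∅
  DF(n1)={n1,n4,n7,n8}
  DF(n2)={n4}
  DF(n3)={n6,n7,n8}
  DF(n4)={n7}
  DF(n5)={n6,n7,n8}
  DF(n6)={n1,n8}
  DF(n7)={n8}
  DF(n8)=∅

φ for h: defs {n2,n3,n4}
  DF⁺ = {n1,n4,n6,n7,n8}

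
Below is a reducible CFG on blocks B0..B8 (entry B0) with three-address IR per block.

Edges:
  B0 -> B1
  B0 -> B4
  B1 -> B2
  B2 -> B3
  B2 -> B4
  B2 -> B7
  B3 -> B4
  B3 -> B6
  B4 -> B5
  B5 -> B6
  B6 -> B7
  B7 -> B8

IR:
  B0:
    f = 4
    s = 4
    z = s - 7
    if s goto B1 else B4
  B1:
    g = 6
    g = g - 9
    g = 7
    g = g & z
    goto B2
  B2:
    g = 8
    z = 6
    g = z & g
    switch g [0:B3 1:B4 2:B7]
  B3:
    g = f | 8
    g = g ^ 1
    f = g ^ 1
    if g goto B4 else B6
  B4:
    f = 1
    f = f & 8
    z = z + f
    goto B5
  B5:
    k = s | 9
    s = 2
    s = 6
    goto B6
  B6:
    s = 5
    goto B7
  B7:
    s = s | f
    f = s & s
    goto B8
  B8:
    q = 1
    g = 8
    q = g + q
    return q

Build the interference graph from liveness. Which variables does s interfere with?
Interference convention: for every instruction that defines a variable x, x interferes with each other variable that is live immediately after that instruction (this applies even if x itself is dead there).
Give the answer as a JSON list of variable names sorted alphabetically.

def/use:
  B0 def {f,s,z} use ∅
  B1 def {g} use {z}
  B2 def {g,z} use ∅
  B3 def {f,g} use {f}
  B4 def {f,z} use {z}
  B5 def {k,s} use {s}
  B6 def {s} use ∅
  B7 def {f,s} use {f,s}
  B8 def {g,q} use ∅

Liveness:
  B0 li=∅ lo={f,s,z}
  B1 li={f,s,z} lo={f,s}
  B2 li={f,s} lo={f,s,z}
  B3 li={f,s,z} lo={f,s,z}
  B4 li={s,z} lo={f,s}
  B5 li={f,s} lo={f}
  B6 li={f} lo={f,s}
  B7 li={f,s} lo=∅
  B8 li=∅ lo=∅

Interference:
  f↔{g,k,s,z}
  g↔{f,q,s,z}
  k↔{f}
  q↔{g}
  s↔{f,g,z}
  z↔{f,g,s}

N(s) = ["f", "g", "z"]

Answer: ["f", "g", "z"]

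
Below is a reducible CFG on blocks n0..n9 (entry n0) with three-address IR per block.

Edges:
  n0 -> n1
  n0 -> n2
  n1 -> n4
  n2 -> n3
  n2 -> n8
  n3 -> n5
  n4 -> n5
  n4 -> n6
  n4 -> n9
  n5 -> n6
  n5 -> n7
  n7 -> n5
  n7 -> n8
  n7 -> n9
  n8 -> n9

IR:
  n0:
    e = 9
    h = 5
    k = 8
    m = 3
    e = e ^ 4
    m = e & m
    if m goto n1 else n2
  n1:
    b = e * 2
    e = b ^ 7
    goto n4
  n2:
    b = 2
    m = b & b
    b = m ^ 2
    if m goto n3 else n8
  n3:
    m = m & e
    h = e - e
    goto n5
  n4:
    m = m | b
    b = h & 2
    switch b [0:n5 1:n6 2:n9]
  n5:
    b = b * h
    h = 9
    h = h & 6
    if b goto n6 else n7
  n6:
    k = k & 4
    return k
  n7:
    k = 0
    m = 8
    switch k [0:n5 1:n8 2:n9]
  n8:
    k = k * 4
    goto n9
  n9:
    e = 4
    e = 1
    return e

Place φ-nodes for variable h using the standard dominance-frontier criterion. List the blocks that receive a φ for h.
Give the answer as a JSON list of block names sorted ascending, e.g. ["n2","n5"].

Answer: ["n5", "n6", "n8", "n9"]

Working:
idom tree: n1←n0 n2←n0 n3←n2 n4←n1 n5←n0 n6←n0 n7←n5 n8←n0 n9←n0
Dom at joins:
  n5: preds {n3,n4,n7}: {n0,n2,n3} ∩ {n0,n1,n4} ∩ {n0,n5,n7} = {n0}; idom=n0
  n6: preds {n4,n5}: {n0,n1,n4} ∩ {n0,n5} = {n0}; idom=n0
  n8: preds {n2,n7}: {n0,n2} ∩ {n0,n5,n7} = {n0}; idom=n0
  n9: preds {n4,n7,n8}: {n0,n1,n4} ∩ {n0,n5,n7} ∩ {n0,n8} = {n0}; idom=n0

DF walk-up:
  n5←n3: walk n3→n2 to n0
  n5←n4: walk n4→n1 to n0
  n5←n7: walk n7→n5 to n0
  n6←n4: walk n4→n1 to n0
  n6←n5: walk n5 to n0
  n8←n2: walk n2 to n0
  n8←n7: walk n7→n5 to n0
  n9←n4: walk n4→n1 to n0
  n9←n7: walk n7→n5 to n0
  n9←n8: walk n8 to n0
  n0: DF=∅
  n1: DF={n5,n6,n9}
  n2: DF={n5,n8}
  n3: DF={n5}
  n4: DF={n5,n6,n9}
  n5: DF={n5,n6,n8,n9}
  n6: DF=∅
  n7: DF={n5,n8,n9}
  n8: DF={n9}
  n9: DF=∅

φ for h: defs {n0,n3,n5}
  DF⁺ = {n5,n6,n8,n9}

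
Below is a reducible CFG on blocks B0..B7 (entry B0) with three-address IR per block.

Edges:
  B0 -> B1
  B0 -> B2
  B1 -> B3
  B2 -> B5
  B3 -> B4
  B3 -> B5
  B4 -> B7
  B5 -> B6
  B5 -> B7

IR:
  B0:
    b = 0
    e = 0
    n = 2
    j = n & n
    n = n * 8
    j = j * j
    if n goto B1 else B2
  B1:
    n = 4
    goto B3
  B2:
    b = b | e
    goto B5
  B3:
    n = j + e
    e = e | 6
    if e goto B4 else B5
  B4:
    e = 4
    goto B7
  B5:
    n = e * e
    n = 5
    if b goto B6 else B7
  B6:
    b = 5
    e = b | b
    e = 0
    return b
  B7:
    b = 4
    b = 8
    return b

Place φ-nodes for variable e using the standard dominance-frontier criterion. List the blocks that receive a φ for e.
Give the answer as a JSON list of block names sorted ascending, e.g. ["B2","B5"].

Answer: ["B5", "B7"]

Working:
idom tree: B1←B0 B2←B0 B3←B1 B4←B3 B5←B0 B6←B5 B7←B0
Join-block Dom:
  B5: preds {B2,B3}: {B0,B2} ∩ {B0,B1,B3} = {B0}; idom=B0
  B7: preds {B4,B5}: {B0,B1,B3,B4} ∩ {B0,B5} = {B0}; idom=B0

Frontier:
  B5←B2: walk B2 to B0
  B5←B3: walk B3→B1 to B0
  B7←B4: walk B4→B3→B1 to B0
  B7←B5: walk B5 to B0
  B0: DF=∅
  B1: DF={B5,B7}
  B2: DF={B5}
  B3: DF={B5,B7}
  B4: DF={B7}
  B5: DF={B7}
  B6: DF=∅
  B7: DF=∅

φ for e: defs {B0,B3,B4,B6}
  DF⁺ = {B5,B7}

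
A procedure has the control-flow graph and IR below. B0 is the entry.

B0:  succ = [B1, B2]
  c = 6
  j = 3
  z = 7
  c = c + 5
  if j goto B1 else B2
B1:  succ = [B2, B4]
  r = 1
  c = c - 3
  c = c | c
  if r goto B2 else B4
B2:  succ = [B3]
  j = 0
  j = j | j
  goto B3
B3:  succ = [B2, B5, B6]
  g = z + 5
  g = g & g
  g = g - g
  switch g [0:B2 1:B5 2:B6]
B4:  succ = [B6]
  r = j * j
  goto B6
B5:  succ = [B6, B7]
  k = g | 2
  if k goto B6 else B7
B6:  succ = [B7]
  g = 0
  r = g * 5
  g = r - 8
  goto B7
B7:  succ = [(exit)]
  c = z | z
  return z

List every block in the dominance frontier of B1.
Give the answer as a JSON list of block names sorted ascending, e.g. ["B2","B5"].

Answer: ["B2", "B6"]

Analysis:
idom tree: B1←B0 B2←B0 B3←B2 B4←B1 B5←B3 B6←B0 B7←B0
Dom at joins:
  B2: preds {B0,B1,B3}: {B0} ∩ {B0,B1} ∩ {B0,B2,B3} = {B0}; idom=B0
  B6: preds {B3,B4,B5}: {B0,B2,B3} ∩ {B0,B1,B4} ∩ {B0,B2,B3,B5} = {B0}; idom=B0
  B7: preds {B5,B6}: {B0,B2,B3,B5} ∩ {B0,B6} = {B0}; idom=B0

DF walk-up:
  B2←B0: walk · to B0
  B2←B1: walk B1 to B0
  B2←B3: walk B3→B2 to B0
  B6←B3: walk B3→B2 to B0
  B6←B4: walk B4→B1 to B0
  B6←B5: walk B5→B3→B2 to B0
  B7←B5: walk B5→B3→B2 to B0
  B7←B6: walk B6 to B0
  DF(B0)=∅
  DF(B1)={B2,B6}
  DF(B2)={B2,B6,B7}
  DF(B3)={B2,B6,B7}
  DF(B4)={B6}
  DF(B5)={B6,B7}
  DF(B6)={B7}
  DF(B7)=∅

DF(B1) = ["B2", "B6"]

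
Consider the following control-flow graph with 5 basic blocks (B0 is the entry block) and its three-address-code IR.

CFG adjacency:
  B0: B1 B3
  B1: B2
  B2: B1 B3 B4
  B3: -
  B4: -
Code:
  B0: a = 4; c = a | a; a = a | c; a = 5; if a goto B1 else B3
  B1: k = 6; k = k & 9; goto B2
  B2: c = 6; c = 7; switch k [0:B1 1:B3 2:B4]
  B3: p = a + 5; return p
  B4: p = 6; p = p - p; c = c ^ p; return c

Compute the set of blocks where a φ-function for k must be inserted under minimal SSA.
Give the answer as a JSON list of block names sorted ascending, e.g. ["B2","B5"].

Answer: ["B1", "B3"]

Analysis:
idom tree: B1←B0 B2←B1 B3←B0 B4←B2
Join-block Dom:
  B1: preds {B0,B2}: {B0} ∩ {B0,B1,B2} = {B0}; idom=B0
  B3: preds {B0,B2}: {B0} ∩ {B0,B1,B2} = {B0}; idom=B0

DF walk-up:
  join B1 pred B0: · stop@B0
  join B1 pred B2: B2→B1 stop@B0
  join B3 pred B0: · stop@B0
  join B3 pred B2: B2→B1 stop@B0
  B0 → ∅
  B1 → {B1,B3}
  B2 → {B1,B3}
  B3 → ∅
  B4 → ∅

φ for k: defs {B1}
  DF⁺ = {B1,B3}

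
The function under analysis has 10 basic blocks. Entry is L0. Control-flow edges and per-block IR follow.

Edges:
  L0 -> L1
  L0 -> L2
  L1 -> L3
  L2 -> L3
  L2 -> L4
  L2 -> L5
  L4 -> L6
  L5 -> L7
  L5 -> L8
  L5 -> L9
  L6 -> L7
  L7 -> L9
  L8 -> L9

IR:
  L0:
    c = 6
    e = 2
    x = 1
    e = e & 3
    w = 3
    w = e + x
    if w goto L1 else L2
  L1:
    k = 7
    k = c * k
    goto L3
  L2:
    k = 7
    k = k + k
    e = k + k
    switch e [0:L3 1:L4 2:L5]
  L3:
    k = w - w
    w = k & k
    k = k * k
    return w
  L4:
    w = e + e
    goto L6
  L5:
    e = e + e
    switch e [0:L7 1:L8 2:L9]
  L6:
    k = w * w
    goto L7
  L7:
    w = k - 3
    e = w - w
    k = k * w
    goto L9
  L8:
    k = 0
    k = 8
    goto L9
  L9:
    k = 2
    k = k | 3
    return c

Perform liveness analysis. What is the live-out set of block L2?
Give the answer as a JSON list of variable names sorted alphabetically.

Per-block:
  L0: def={c,e,w,x} ue=∅
  L1: def={k} ue={c}
  L2: def={e,k} ue=∅
  L3: def={k,w} ue={w}
  L4: def={w} ue={e}
  L5: def={e} ue={e}
  L6: def={k} ue={w}
  L7: def={e,k,w} ue={k}
  L8: def={k} ue=∅
  L9: def={k} ue={c}

Backward fixpoint:
  L0: in=∅ out={c,w}
  L1: in={c,w} out={w}
  L2: in={c,w} out={c,e,k,w}
  L3: in={w} out=∅
  L4: in={c,e} out={c,w}
  L5: in={c,e,k} out={c,k}
  L6: in={c,w} out={c,k}
  L7: in={c,k} out={c}
  L8: in={c} out={c}
  L9: in={c} out=∅

live-out(L2) = ["c", "e", "k", "w"]

Answer: ["c", "e", "k", "w"]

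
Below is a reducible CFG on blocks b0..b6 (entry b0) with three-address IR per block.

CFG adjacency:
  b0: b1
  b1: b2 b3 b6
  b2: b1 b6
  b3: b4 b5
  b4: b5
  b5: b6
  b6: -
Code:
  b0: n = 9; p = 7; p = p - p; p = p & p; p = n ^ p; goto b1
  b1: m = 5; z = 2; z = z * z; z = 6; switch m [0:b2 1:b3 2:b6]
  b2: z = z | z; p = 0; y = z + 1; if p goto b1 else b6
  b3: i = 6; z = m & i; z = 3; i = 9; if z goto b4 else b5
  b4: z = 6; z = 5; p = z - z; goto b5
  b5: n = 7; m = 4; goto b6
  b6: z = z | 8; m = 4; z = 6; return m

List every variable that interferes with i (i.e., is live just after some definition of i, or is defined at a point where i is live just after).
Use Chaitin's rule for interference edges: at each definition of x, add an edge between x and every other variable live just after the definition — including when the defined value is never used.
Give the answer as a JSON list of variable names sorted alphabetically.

Block summaries:
  b0: def={n,p} ue=∅
  b1: def={m,z} ue=∅
  b2: def={p,y,z} ue={z}
  b3: def={i,z} ue={m}
  b4: def={p,z} ue=∅
  b5: def={m,n} ue=∅
  b6: def={m,z} ue={z}

Liveness:
  b0: in=∅ out=∅
  b1: in=∅ out={m,z}
  b2: in={z} out={z}
  b3: in={m} out={z}
  b4: in=∅ out={z}
  b5: in={z} out={z}
  b6: in={z} out=∅

Conflict graph:
  i: {m,z}
  m: {i,z}
  n: {p,z}
  p: {n,y,z}
  y: {p,z}
  z: {i,m,n,p,y}

N(i) = ["m", "z"]

Answer: ["m", "z"]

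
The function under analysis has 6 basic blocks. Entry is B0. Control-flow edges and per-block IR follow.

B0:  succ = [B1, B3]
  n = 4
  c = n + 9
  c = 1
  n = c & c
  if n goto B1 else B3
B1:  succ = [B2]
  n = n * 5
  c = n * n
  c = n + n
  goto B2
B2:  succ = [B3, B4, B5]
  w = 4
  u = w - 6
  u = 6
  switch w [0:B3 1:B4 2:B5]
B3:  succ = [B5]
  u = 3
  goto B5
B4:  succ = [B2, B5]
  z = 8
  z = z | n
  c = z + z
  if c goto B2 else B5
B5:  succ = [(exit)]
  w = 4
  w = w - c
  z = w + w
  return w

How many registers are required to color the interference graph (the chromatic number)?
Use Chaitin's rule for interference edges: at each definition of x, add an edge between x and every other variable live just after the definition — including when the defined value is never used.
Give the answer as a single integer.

Answer: 4

Analysis:
def/use:
  B0 def {c,n} use ∅
  B1 def {c,n} use {n}
  B2 def {u,w} use ∅
  B3 def {u} use ∅
  B4 def {c,z} use {n}
  B5 def {w,z} use {c}

Live sets:
  live B0: ∅→{c,n}
  live B1: {n}→{c,n}
  live B2: {c,n}→{c,n}
  live B3: {c}→{c}
  live B4: {n}→{c,n}
  live B5: {c}→∅

Interfere edges:
  c — {n,u,w}
  n — {c,u,w,z}
  u — {c,n,w}
  w — {c,n,u,z}
  z — {n,w}

Registers:
  lower bound: {c,n,u,w} mutually conflict ⇒ χ ≥ 4
  assign c→R2 n→R0 u→R3 w→R1 z→R2 — no edge inside a register ⇒ χ ≤ 4
  χ = 4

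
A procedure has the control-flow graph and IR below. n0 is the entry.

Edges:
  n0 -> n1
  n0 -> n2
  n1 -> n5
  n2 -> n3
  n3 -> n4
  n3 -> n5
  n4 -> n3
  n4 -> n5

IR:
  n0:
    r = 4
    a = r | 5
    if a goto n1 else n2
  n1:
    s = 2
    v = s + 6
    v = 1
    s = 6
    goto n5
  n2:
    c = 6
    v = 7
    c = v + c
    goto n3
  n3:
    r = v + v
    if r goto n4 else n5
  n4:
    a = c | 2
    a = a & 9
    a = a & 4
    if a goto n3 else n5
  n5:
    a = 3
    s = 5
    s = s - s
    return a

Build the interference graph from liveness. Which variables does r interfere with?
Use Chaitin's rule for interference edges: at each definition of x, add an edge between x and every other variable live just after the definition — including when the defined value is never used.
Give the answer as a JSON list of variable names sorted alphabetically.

Per-block:
  n0: def={a,r} ue=∅
  n1: def={s,v} ue=∅
  n2: def={c,v} ue=∅
  n3: def={r} ue={v}
  n4: def={a} ue={c}
  n5: def={a,s} ue=∅

Live sets:
  live n0: ∅→∅
  live n1: ∅→∅
  live n2: ∅→{c,v}
  live n3: {c,v}→{c,v}
  live n4: {c,v}→{c,v}
  live n5: ∅→∅

Interference:
  a — {c,s,v}
  c — {a,r,v}
  r — {c,v}
  s — {a}
  v — {a,c,r}

N(r) = ["c", "v"]

Answer: ["c", "v"]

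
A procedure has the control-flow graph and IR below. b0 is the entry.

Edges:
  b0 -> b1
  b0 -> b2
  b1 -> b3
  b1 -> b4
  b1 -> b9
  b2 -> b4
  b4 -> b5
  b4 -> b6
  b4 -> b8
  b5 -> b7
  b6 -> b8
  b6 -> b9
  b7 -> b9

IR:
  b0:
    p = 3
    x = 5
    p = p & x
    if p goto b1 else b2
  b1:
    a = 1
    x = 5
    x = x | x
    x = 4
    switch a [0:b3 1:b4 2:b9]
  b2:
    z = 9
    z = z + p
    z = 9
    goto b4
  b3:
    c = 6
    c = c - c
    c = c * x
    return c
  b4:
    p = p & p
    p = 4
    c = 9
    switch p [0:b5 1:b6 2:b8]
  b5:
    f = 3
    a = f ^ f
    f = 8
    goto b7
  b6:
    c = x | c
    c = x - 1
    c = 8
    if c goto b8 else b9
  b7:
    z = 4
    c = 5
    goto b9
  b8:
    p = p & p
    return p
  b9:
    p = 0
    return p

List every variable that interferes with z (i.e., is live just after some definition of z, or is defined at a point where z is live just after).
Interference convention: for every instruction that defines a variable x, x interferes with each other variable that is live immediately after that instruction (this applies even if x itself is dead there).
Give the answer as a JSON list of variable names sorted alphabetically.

Per-block:
  b0 def {p,x} use ∅
  b1 def {a,x} use ∅
  b2 def {z} use {p}
  b3 def {c} use {x}
  b4 def {c,p} use {p}
  b5 def {a,f} use ∅
  b6 def {c} use {c,x}
  b7 def {c,z} use ∅
  b8 def {p} use {p}
  b9 def {p} use ∅

Live sets:
  live b0: ∅→{p,x}
  live b1: {p}→{p,x}
  live b2: {p,x}→{p,x}
  live b3: {x}→∅
  live b4: {p,x}→{c,p,x}
  live b5: ∅→∅
  live b6: {c,p,x}→{p}
  live b7: ∅→∅
  live b8: {p}→∅
  live b9: ∅→∅

Conflict graph:
  a: {p,x}
  c: {p,x}
  f: ∅
  p: {a,c,x,z}
  x: {a,c,p,z}
  z: {p,x}

N(z) = ["p", "x"]

Answer: ["p", "x"]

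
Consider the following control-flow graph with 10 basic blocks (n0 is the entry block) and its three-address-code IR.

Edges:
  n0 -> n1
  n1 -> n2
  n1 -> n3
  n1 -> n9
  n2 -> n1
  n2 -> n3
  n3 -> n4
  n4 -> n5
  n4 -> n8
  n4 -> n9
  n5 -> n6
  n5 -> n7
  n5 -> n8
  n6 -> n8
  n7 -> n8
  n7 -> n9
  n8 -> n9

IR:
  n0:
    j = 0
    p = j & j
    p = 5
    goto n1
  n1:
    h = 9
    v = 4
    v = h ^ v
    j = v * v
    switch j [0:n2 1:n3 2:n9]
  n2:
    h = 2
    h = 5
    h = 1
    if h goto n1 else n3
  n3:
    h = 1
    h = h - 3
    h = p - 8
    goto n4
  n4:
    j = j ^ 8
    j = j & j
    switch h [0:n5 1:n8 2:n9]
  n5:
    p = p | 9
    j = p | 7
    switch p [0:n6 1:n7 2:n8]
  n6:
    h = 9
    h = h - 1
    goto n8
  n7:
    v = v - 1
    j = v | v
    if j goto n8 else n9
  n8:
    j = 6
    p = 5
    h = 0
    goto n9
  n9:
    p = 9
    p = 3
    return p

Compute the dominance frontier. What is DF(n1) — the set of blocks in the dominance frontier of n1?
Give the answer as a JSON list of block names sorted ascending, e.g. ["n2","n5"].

idom tree: n1←n0 n2←n1 n3←n1 n4←n3 n5←n4 n6←n5 n7←n5 n8←n4 n9←n1
Dom at joins:
  n1: preds {n0,n2}: {n0} ∩ {n0,n1,n2} = {n0}; idom=n0
  n3: preds {n1,n2}: {n0,n1} ∩ {n0,n1,n2} = {n0,n1}; idom=n1
  n8: preds {n4,n5,n6,n7}: {n0,n1,n3,n4} ∩ {n0,n1,n3,n4,n5} ∩ {n0,n1,n3,n4,n5,n6} ∩ {n0,n1,n3,n4,n5,n7} = {n0,n1,n3,n4}; idom=n4
  n9: preds {n1,n4,n7,n8}: {n0,n1} ∩ {n0,n1,n3,n4} ∩ {n0,n1,n3,n4,n5,n7} ∩ {n0,n1,n3,n4,n8} = {n0,n1}; idom=n1

DF walk-up:
  n1←n0: walk · to n0
  n1←n2: walk n2→n1 to n0
  n3←n1: walk · to n1
  n3←n2: walk n2 to n1
  n8←n4: walk · to n4
  n8←n5: walk n5 to n4
  n8←n6: walk n6→n5 to n4
  n8←n7: walk n7→n5 to n4
  n9←n1: walk · to n1
  n9←n4: walk n4→n3 to n1
  n9←n7: walk n7→n5→n4→n3 to n1
  n9←n8: walk n8→n4→n3 to n1
  DF(n0)=∅
  DF(n1)={n1}
  DF(n2)={n1,n3}
  DF(n3)={n9}
  DF(n4)={n9}
  DF(n5)={n8,n9}
  DF(n6)={n8}
  DF(n7)={n8,n9}
  DF(n8)={n9}
  DF(n9)=∅

DF(n1) = ["n1"]

Answer: ["n1"]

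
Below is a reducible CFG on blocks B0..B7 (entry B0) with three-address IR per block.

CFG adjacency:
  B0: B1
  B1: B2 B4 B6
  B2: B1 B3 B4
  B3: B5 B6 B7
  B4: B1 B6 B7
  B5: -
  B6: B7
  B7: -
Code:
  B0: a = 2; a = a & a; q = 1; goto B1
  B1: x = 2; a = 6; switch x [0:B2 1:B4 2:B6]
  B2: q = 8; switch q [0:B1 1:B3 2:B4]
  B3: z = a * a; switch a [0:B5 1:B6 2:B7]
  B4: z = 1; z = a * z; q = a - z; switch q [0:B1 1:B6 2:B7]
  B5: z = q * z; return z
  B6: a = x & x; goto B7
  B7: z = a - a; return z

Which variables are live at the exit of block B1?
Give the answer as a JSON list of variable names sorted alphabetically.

Answer: ["a", "x"]

Analysis:
Per-block:
  B0 def {a,q} use ∅
  B1 def {a,x} use ∅
  B2 def {q} use ∅
  B3 def {z} use {a}
  B4 def {q,z} use {a}
  B5 def {z} use {q,z}
  B6 def {a} use {x}
  B7 def {z} use {a}

Live sets:
  live B0: ∅→∅
  live B1: ∅→{a,x}
  live B2: {a,x}→{a,q,x}
  live B3: {a,q,x}→{a,q,x,z}
  live B4: {a,x}→{a,x}
  live B5: {q,z}→∅
  live B6: {x}→{a}
  live B7: {a}→∅

live-out(B1) = ["a", "x"]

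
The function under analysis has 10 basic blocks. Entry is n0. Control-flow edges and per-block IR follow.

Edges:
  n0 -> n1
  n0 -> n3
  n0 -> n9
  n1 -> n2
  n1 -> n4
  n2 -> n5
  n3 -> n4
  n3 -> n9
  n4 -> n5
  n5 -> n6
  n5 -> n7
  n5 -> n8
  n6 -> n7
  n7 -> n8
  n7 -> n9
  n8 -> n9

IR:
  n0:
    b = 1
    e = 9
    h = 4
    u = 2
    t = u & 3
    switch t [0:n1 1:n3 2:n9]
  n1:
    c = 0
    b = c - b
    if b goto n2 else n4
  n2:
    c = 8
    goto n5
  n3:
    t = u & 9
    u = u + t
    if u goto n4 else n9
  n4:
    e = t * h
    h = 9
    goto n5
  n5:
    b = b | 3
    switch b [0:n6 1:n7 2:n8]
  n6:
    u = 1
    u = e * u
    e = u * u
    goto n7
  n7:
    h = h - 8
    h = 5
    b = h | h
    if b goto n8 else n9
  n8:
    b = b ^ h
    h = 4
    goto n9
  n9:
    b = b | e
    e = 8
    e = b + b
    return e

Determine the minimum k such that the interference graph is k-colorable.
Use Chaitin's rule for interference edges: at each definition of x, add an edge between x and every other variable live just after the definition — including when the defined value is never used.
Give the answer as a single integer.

Answer: 5

Derivation:
Per-block:
  n0 def {b,e,h,t,u} use ∅
  n1 def {b,c} use {b}
  n2 def {c} use ∅
  n3 def {t,u} use {u}
  n4 def {e,h} use {h,t}
  n5 def {b} use {b}
  n6 def {e,u} use {e}
  n7 def {b,h} use {h}
  n8 def {b,h} use {b,h}
  n9 def {b,e} use {b,e}

Backward fixpoint:
  n0: in=∅ out={b,e,h,t,u}
  n1: in={b,e,h,t} out={b,e,h,t}
  n2: in={b,e,h} out={b,e,h}
  n3: in={b,e,h,u} out={b,e,h,t}
  n4: in={b,h,t} out={b,e,h}
  n5: in={b,e,h} out={b,e,h}
  n6: in={e,h} out={e,h}
  n7: in={e,h} out={b,e,h}
  n8: in={b,e,h} out={b,e}
  n9: in={b,e} out=∅

Conflict graph:
  b: {c,e,h,t,u}
  c: {b,e,h,t}
  e: {b,c,h,t,u}
  h: {b,c,e,t,u}
  t: {b,c,e,h,u}
  u: {b,e,h,t}

Chromatic number:
  clique {b,c,e,h,t} ⇒ need ≥ 5
  assign b→c0 c→c4 e→c1 h→c2 t→c3 u→c4 — no edge inside a register ⇒ χ ≤ 5
  χ = 5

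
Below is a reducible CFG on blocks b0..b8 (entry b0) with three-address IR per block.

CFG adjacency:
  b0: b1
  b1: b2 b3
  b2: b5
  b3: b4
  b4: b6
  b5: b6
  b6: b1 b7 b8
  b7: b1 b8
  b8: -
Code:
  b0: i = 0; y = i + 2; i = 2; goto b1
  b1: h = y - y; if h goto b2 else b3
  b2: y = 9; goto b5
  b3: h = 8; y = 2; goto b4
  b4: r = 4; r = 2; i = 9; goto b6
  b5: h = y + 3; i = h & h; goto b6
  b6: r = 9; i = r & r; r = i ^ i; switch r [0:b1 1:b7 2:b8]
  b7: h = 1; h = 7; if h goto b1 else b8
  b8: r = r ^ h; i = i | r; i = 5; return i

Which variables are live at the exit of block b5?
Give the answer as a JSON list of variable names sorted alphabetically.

Per-block:
  b0: {i,y} / ∅
  b1: {h} / {y}
  b2: {y} / ∅
  b3: {h,y} / ∅
  b4: {i,r} / ∅
  b5: {h,i} / {y}
  b6: {i,r} / ∅
  b7: {h} / ∅
  b8: {i,r} / {h,i,r}

Backward fixpoint:
  live b0: ∅→{y}
  live b1: {y}→∅
  live b2: ∅→{y}
  live b3: ∅→{h,y}
  live b4: {h,y}→{h,y}
  live b5: {y}→{h,y}
  live b6: {h,y}→{h,i,r,y}
  live b7: {i,r,y}→{h,i,r,y}
  live b8: {h,i,r}→∅

live-out(b5) = ["h", "y"]

Answer: ["h", "y"]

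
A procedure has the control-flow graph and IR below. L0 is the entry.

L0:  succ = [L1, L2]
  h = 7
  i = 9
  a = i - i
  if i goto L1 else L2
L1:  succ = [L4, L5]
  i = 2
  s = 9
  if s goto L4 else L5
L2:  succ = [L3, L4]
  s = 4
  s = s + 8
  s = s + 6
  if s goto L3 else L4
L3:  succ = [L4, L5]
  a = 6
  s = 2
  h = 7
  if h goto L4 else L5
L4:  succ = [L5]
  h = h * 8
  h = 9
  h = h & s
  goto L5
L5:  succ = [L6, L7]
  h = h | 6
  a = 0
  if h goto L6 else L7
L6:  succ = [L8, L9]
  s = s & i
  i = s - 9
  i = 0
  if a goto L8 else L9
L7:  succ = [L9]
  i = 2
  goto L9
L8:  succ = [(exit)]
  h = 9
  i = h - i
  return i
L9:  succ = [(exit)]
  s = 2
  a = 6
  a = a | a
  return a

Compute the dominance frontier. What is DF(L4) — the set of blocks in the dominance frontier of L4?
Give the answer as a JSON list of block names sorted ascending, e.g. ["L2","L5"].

idom tree: L1←L0 L2←L0 L3←L2 L4←L0 L5←L0 L6←L5 L7←L5 L8←L6 L9←L5
Dom∩ at merges:
  L4: preds {L1,L2,L3}: {L0,L1} ∩ {L0,L2} ∩ {L0,L2,L3} = {L0}; idom=L0
  L5: preds {L1,L3,L4}: {L0,L1} ∩ {L0,L2,L3} ∩ {L0,L4} = {L0}; idom=L0
  L9: preds {L6,L7}: {L0,L5,L6} ∩ {L0,L5,L7} = {L0,L5}; idom=L5

DF walk-up:
  L4←L1: walk L1 to L0
  L4←L2: walk L2 to L0
  L4←L3: walk L3→L2 to L0
  L5←L1: walk L1 to L0
  L5←L3: walk L3→L2 to L0
  L5←L4: walk L4 to L0
  L9←L6: walk L6 to L5
  L9←L7: walk L7 to L5
  DF(L0)=∅
  DF(L1)={L4,L5}
  DF(L2)={L4,L5}
  DF(L3)={L4,L5}
  DF(L4)={L5}
  DF(L5)=∅
  DF(L6)={L9}
  DF(L7)={L9}
  DF(L8)=∅
  DF(L9)=∅

DF(L4) = ["L5"]

Answer: ["L5"]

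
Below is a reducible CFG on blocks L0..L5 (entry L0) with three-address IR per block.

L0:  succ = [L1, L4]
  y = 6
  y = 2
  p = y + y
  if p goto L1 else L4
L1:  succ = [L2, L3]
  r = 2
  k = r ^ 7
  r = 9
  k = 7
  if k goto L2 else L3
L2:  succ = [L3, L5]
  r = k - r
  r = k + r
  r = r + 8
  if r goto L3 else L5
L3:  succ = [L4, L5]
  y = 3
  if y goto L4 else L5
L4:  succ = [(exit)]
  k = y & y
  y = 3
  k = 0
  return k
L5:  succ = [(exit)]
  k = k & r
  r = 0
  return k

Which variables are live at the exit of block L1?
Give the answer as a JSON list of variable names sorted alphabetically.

Block summaries:
  L0 def {p,y} use ∅
  L1 def {k,r} use ∅
  L2 def {r} use {k,r}
  L3 def {y} use ∅
  L4 def {k,y} use {y}
  L5 def {k,r} use {k,r}

Liveness:
  live L0: ∅→{y}
  live L1: ∅→{k,r}
  live L2: {k,r}→{k,r}
  live L3: {k,r}→{k,r,y}
  live L4: {y}→∅
  live L5: {k,r}→∅

live-out(L1) = ["k", "r"]

Answer: ["k", "r"]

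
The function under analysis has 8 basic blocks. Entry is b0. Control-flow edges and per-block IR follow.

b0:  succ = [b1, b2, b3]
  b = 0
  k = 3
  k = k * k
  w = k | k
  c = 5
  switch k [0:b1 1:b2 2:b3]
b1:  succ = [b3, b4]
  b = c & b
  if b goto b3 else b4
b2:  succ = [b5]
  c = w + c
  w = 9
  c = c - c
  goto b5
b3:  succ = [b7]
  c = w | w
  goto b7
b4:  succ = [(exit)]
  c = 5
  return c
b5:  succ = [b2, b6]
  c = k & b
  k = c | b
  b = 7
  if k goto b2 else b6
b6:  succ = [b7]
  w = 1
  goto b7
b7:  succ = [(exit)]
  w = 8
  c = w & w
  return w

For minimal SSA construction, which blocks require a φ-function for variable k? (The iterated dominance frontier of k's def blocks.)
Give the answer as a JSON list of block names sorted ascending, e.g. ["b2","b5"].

Answer: ["b2", "b7"]

Analysis:
idom tree: b1←b0 b2←b0 b3←b0 b4←b1 b5←b2 b6←b5 b7←b0
Dom at joins:
  b2: preds {b0,b5}: {b0} ∩ {b0,b2,b5} = {b0}; idom=b0
  b3: preds {b0,b1}: {b0} ∩ {b0,b1} = {b0}; idom=b0
  b7: preds {b3,b6}: {b0,b3} ∩ {b0,b2,b5,b6} = {b0}; idom=b0

DF derivation:
  b2←b0: walk · to b0
  b2←b5: walk b5→b2 to b0
  b3←b0: walk · to b0
  b3←b1: walk b1 to b0
  b7←b3: walk b3 to b0
  b7←b6: walk b6→b5→b2 to b0
  DF(b0)=∅
  DF(b1)={b3}
  DF(b2)={b2,b7}
  DF(b3)={b7}
  DF(b4)=∅
  DF(b5)={b2,b7}
  DF(b6)={b7}
  DF(b7)=∅

φ for k: defs {b0,b5}
  DF⁺ = {b2,b7}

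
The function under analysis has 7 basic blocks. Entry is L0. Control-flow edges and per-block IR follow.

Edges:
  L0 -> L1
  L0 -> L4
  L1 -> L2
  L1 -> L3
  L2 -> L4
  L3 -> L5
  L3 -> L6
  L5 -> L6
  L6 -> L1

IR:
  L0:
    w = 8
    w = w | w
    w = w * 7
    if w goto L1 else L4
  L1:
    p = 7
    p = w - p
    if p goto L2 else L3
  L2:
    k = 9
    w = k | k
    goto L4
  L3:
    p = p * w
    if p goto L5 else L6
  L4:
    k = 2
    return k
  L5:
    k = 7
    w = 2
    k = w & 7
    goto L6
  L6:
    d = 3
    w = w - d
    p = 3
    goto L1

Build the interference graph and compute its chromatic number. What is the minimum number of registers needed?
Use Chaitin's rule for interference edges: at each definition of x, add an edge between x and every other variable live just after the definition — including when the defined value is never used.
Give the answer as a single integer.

Per-block:
  L0 def {w} use ∅
  L1 def {p} use {w}
  L2 def {k,w} use ∅
  L3 def {p} use {p,w}
  L4 def {k} use ∅
  L5 def {k,w} use ∅
  L6 def {d,p,w} use {w}

Live sets:
  L0: in=∅ out={w}
  L1: in={w} out={p,w}
  L2: in=∅ out=∅
  L3: in={p,w} out={w}
  L4: in=∅ out=∅
  L5: in=∅ out={w}
  L6: in={w} out={w}

Interfere edges:
  d↔{w}
  k↔{w}
  p↔{w}
  w↔{d,k,p}

Chromatic number:
  lower bound: {d,w} mutually conflict ⇒ χ ≥ 2
  assign d→c1 k→c1 p→c1 w→c0 — no edge inside a register ⇒ χ ≤ 2
  χ = 2

Answer: 2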